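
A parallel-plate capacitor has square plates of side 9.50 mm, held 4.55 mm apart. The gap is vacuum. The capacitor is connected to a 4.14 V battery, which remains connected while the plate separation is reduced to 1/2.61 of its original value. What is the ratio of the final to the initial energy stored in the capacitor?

Battery connected ⇒ V is held fixed.
C₂ = 2.61 C₁ and U = ½CV², so U₂/U₁ = C₂/C₁ = 2.61.

2.61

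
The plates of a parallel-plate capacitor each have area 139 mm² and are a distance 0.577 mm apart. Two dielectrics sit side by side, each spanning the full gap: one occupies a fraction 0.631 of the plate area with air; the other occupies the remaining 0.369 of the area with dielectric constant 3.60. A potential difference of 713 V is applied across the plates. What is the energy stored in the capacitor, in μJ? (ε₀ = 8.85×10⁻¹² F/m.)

U ≈ 1.06 μJ

A = 139 mm² = 1.39×10⁻⁴ m².
Side-by-side slabs ⇒ two capacitors in parallel, each spanning the full gap.
C₁ = κ₁ε₀A₁/d = 1.00 × 8.85×10⁻¹² × 8.77×10⁻⁵ / 5.77×10⁻⁴ = 1.35×10⁻¹² F.
C₂ = κ₂ε₀A₂/d = 3.60 × 8.85×10⁻¹² × 5.13×10⁻⁵ / 5.77×10⁻⁴ = 2.83×10⁻¹² F.
C = C₁ + C₂ = 4.18×10⁻¹² F.
U = ½CV² = ½ × 4.18×10⁻¹² × (713)² = 1.06×10⁻⁶ J.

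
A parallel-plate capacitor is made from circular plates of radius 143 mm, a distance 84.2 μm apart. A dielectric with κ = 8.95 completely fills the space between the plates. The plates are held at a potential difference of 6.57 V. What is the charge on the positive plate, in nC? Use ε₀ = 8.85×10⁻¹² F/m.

A = π(143 mm)² = 6.42×10⁻² m².
C = κε₀A/d = 8.95 × 8.85×10⁻¹² × 6.42×10⁻² / 8.42×10⁻⁵ = 6.04×10⁻⁸ F.
Q = CV = 6.04×10⁻⁸ × 6.57 = 3.97×10⁻⁷ C.

Q ≈ 397 nC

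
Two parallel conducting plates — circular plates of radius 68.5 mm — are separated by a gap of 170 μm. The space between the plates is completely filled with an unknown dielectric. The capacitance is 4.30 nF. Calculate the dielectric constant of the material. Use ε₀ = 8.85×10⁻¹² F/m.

5.60

A = π(68.5 mm)² = 1.47×10⁻² m².
κ = Cd/(ε₀A) = 4.30×10⁻⁹ × 1.70×10⁻⁴ / (8.85×10⁻¹² × 1.47×10⁻²) = 5.60.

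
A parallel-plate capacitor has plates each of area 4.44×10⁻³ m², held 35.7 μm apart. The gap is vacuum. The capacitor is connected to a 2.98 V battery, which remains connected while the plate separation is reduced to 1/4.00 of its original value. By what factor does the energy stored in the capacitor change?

Battery connected ⇒ V is held fixed.
C₂ = 4.00 C₁ and U = ½CV², so U₂/U₁ = C₂/C₁ = 4.00.

4.00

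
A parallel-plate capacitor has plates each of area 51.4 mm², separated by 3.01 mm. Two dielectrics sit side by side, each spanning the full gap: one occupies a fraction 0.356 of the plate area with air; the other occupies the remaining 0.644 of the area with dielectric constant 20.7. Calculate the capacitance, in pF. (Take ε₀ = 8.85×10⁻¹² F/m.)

2.07 pF

A = 51.4 mm² = 5.14×10⁻⁵ m².
Side-by-side slabs ⇒ two capacitors in parallel, each spanning the full gap.
C₁ = κ₁ε₀A₁/d = 1.00 × 8.85×10⁻¹² × 1.83×10⁻⁵ / 3.01×10⁻³ = 5.38×10⁻¹⁴ F.
C₂ = κ₂ε₀A₂/d = 20.7 × 8.85×10⁻¹² × 3.31×10⁻⁵ / 3.01×10⁻³ = 2.01×10⁻¹² F.
C = C₁ + C₂ = 2.07×10⁻¹² F.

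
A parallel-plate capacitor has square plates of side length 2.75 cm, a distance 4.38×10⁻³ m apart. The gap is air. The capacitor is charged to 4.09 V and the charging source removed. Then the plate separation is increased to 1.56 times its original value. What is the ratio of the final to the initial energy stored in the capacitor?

1.56

Isolated ⇒ Q is held fixed.
C₂ = 0.641 C₁ and U = Q²/(2C), so U₂/U₁ = C₁/C₂ = 1.56.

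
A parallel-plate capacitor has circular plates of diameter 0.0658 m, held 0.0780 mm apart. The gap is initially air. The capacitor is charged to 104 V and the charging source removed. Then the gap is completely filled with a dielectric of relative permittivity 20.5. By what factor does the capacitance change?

C = κε₀A/d scales with κ, so C₂/C₁ = κ = 20.5.

20.5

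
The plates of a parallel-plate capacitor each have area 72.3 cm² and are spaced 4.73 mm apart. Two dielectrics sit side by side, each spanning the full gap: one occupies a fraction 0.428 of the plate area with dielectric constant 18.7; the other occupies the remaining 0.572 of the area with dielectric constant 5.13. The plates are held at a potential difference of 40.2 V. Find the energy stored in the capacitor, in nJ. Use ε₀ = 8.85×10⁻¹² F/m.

120 nJ

A = 72.3 cm² = 7.23×10⁻³ m².
Side-by-side slabs ⇒ two capacitors in parallel, each spanning the full gap.
C₁ = κ₁ε₀A₁/d = 18.7 × 8.85×10⁻¹² × 3.09×10⁻³ / 4.73×10⁻³ = 1.08×10⁻¹⁰ F.
C₂ = κ₂ε₀A₂/d = 5.13 × 8.85×10⁻¹² × 4.14×10⁻³ / 4.73×10⁻³ = 3.97×10⁻¹¹ F.
C = C₁ + C₂ = 1.48×10⁻¹⁰ F.
U = ½CV² = ½ × 1.48×10⁻¹⁰ × (40.2)² = 1.20×10⁻⁷ J.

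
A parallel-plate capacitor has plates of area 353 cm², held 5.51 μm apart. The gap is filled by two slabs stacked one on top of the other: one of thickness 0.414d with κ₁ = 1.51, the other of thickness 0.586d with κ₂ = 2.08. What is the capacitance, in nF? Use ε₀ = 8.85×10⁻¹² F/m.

102 nF

A = 353 cm² = 3.53×10⁻² m².
Stacked slabs ⇒ two capacitors in series, each with the full plate area.
C₁ = κ₁ε₀A/d₁ = 1.51 × 8.85×10⁻¹² × 3.53×10⁻² / 2.28×10⁻⁶ = 2.07×10⁻⁷ F.
C₂ = κ₂ε₀A/d₂ = 2.08 × 8.85×10⁻¹² × 3.53×10⁻² / 3.23×10⁻⁶ = 2.01×10⁻⁷ F.
C = (1/C₁ + 1/C₂)⁻¹ = 1.02×10⁻⁷ F.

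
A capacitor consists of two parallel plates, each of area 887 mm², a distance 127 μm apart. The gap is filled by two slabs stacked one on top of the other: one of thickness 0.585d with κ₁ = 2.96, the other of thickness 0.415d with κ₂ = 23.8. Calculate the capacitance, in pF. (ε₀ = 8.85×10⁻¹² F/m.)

287 pF

A = 887 mm² = 8.87×10⁻⁴ m².
Stacked slabs ⇒ two capacitors in series, each with the full plate area.
C₁ = κ₁ε₀A/d₁ = 2.96 × 8.85×10⁻¹² × 8.87×10⁻⁴ / 7.43×10⁻⁵ = 3.13×10⁻¹⁰ F.
C₂ = κ₂ε₀A/d₂ = 23.8 × 8.85×10⁻¹² × 8.87×10⁻⁴ / 5.27×10⁻⁵ = 3.54×10⁻⁹ F.
C = (1/C₁ + 1/C₂)⁻¹ = 2.87×10⁻¹⁰ F.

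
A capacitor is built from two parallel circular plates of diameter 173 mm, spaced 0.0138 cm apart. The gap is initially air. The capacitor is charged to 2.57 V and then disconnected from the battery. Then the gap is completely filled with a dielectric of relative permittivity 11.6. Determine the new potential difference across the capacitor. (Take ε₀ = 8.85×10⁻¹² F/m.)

A = π(173/2 mm)² = 2.35×10⁻² m².
Initially C₁ = ε₀A/d = 8.85×10⁻¹² × 2.35×10⁻² / 1.38×10⁻⁴ = 1.51×10⁻⁹ F.
V₁ = 2.57 V.
Isolated ⇒ Q is held fixed. C₂ = 11.6 C₁ and V = Q/C, so V₂/V₁ = C₁/C₂ = 0.0862.
V₂ = 0.0862 × 2.57 = 0.222 V.

V ≈ 222 mV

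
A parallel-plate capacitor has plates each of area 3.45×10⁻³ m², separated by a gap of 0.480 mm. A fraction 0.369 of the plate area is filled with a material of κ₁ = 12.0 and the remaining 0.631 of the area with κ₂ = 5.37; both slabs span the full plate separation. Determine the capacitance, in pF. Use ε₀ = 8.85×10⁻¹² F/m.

Side-by-side slabs ⇒ two capacitors in parallel, each spanning the full gap.
C₁ = κ₁ε₀A₁/d = 12.0 × 8.85×10⁻¹² × 1.27×10⁻³ / 4.80×10⁻⁴ = 2.82×10⁻¹⁰ F.
C₂ = κ₂ε₀A₂/d = 5.37 × 8.85×10⁻¹² × 2.18×10⁻³ / 4.80×10⁻⁴ = 2.16×10⁻¹⁰ F.
C = C₁ + C₂ = 4.97×10⁻¹⁰ F.

C ≈ 497 pF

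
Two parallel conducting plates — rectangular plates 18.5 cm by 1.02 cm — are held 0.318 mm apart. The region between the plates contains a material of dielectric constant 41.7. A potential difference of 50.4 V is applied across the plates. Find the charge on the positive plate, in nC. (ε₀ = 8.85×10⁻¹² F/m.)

A = 18.5 × 1.02 cm² = 1.89×10⁻³ m².
C = κε₀A/d = 41.7 × 8.85×10⁻¹² × 1.89×10⁻³ / 3.18×10⁻⁴ = 2.19×10⁻⁹ F.
Q = CV = 2.19×10⁻⁹ × 50.4 = 1.10×10⁻⁷ C.

110 nC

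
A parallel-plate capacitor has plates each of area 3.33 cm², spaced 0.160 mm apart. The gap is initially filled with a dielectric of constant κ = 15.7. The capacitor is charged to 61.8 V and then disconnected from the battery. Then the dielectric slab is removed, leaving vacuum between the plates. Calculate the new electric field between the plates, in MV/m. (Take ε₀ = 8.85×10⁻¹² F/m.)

6.06 MV/m

A = 3.33 cm² = 3.33×10⁻⁴ m².
Initially C₁ = κε₀A/d = 15.7 × 8.85×10⁻¹² × 3.33×10⁻⁴ / 1.60×10⁻⁴ = 2.89×10⁻¹⁰ F.
E₁ = 3.86×10⁵ V/m.
Isolated ⇒ Q is held fixed. V₂ = Q/C₂ = V₁/0.0637; E = V/d, so E₂/E₁ = (V₂/V₁)(d₁/d₂) = 15.7.
E₂ = 15.7 × 3.86×10⁵ = 6.06×10⁶ V/m.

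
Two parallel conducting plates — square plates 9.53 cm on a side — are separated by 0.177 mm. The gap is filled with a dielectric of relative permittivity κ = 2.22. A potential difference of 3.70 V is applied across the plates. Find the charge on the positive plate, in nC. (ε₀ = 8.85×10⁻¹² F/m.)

A = (9.53 cm)² = 9.08×10⁻³ m².
C = κε₀A/d = 2.22 × 8.85×10⁻¹² × 9.08×10⁻³ / 1.77×10⁻⁴ = 1.01×10⁻⁹ F.
Q = CV = 1.01×10⁻⁹ × 3.70 = 3.73×10⁻⁹ C.

Q ≈ 3.73 nC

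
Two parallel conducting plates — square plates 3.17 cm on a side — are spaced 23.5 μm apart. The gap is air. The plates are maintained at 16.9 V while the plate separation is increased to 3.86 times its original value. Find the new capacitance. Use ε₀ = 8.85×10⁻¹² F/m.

A = (3.17 cm)² = 1.00×10⁻³ m².
Initially C₁ = ε₀A/d = 8.85×10⁻¹² × 1.00×10⁻³ / 2.35×10⁻⁵ = 3.78×10⁻¹⁰ F.
C = ε₀A/d scales as 1/d, so C₂/C₁ = d₁/d₂ = 1/3.86 = 0.259.
C₂ = 0.259 × 3.78×10⁻¹⁰ = 9.80×10⁻¹¹ F.

C ≈ 98.0 pF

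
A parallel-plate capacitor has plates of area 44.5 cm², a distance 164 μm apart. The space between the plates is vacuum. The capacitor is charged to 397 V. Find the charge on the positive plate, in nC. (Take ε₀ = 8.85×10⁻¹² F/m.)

Q ≈ 95.3 nC

A = 44.5 cm² = 4.45×10⁻³ m².
C = ε₀A/d = 8.85×10⁻¹² × 4.45×10⁻³ / 1.64×10⁻⁴ = 2.40×10⁻¹⁰ F.
Q = CV = 2.40×10⁻¹⁰ × 397 = 9.53×10⁻⁸ C.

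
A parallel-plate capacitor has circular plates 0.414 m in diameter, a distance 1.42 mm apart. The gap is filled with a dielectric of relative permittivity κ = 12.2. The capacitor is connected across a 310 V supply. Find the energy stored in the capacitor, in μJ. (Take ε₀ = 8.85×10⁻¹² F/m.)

A = π(0.414/2 m)² = 0.135 m².
C = κε₀A/d = 12.2 × 8.85×10⁻¹² × 0.135 / 1.42×10⁻³ = 1.02×10⁻⁸ F.
U = ½CV² = ½ × 1.02×10⁻⁸ × (310)² = 4.92×10⁻⁴ J.

U ≈ 492 μJ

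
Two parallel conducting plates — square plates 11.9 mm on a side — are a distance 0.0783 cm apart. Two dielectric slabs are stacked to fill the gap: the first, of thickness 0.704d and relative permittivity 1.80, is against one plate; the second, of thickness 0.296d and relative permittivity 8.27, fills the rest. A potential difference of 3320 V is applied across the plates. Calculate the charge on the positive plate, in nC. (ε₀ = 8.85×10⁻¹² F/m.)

A = (11.9 mm)² = 1.42×10⁻⁴ m².
Stacked slabs ⇒ two capacitors in series, each with the full plate area.
C₁ = κ₁ε₀A/d₁ = 1.80 × 8.85×10⁻¹² × 1.42×10⁻⁴ / 5.51×10⁻⁴ = 4.09×10⁻¹² F.
C₂ = κ₂ε₀A/d₂ = 8.27 × 8.85×10⁻¹² × 1.42×10⁻⁴ / 2.32×10⁻⁴ = 4.47×10⁻¹¹ F.
C = (1/C₁ + 1/C₂)⁻¹ = 3.75×10⁻¹² F.
Q = CV = 3.75×10⁻¹² × 3320 = 1.24×10⁻⁸ C.

Q ≈ 12.4 nC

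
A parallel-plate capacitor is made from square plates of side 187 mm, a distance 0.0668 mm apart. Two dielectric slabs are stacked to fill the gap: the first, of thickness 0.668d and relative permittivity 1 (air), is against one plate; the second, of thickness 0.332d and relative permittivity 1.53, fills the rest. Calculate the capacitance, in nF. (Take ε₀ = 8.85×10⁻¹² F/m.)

A = (187 mm)² = 3.50×10⁻² m².
Stacked slabs ⇒ two capacitors in series, each with the full plate area.
C₁ = κ₁ε₀A/d₁ = 1.00 × 8.85×10⁻¹² × 3.50×10⁻² / 4.46×10⁻⁵ = 6.94×10⁻⁹ F.
C₂ = κ₂ε₀A/d₂ = 1.53 × 8.85×10⁻¹² × 3.50×10⁻² / 2.22×10⁻⁵ = 2.14×10⁻⁸ F.
C = (1/C₁ + 1/C₂)⁻¹ = 5.23×10⁻⁹ F.

C ≈ 5.23 nF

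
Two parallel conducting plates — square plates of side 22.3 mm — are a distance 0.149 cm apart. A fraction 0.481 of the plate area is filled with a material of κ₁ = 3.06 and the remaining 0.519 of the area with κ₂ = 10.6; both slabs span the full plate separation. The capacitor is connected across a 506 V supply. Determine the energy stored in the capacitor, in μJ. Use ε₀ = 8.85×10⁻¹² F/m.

U ≈ 2.64 μJ

A = (22.3 mm)² = 4.97×10⁻⁴ m².
Side-by-side slabs ⇒ two capacitors in parallel, each spanning the full gap.
C₁ = κ₁ε₀A₁/d = 3.06 × 8.85×10⁻¹² × 2.39×10⁻⁴ / 1.49×10⁻³ = 4.35×10⁻¹² F.
C₂ = κ₂ε₀A₂/d = 10.6 × 8.85×10⁻¹² × 2.58×10⁻⁴ / 1.49×10⁻³ = 1.62×10⁻¹¹ F.
C = C₁ + C₂ = 2.06×10⁻¹¹ F.
U = ½CV² = ½ × 2.06×10⁻¹¹ × (506)² = 2.64×10⁻⁶ J.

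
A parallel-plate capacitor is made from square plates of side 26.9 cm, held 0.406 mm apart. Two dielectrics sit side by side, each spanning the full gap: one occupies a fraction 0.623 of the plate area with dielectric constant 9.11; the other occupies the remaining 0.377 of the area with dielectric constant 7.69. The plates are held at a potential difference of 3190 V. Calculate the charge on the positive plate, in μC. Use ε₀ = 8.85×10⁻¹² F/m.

A = (26.9 cm)² = 7.24×10⁻² m².
Side-by-side slabs ⇒ two capacitors in parallel, each spanning the full gap.
C₁ = κ₁ε₀A₁/d = 9.11 × 8.85×10⁻¹² × 4.51×10⁻² / 4.06×10⁻⁴ = 8.95×10⁻⁹ F.
C₂ = κ₂ε₀A₂/d = 7.69 × 8.85×10⁻¹² × 2.73×10⁻² / 4.06×10⁻⁴ = 4.57×10⁻⁹ F.
C = C₁ + C₂ = 1.35×10⁻⁸ F.
Q = CV = 1.35×10⁻⁸ × 3190 = 4.31×10⁻⁵ C.

43.1 μC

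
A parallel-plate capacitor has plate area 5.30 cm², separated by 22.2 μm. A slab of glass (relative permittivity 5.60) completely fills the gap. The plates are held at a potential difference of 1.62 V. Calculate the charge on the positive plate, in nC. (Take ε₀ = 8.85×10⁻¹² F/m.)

1.92 nC

A = 5.30 cm² = 5.30×10⁻⁴ m².
C = κε₀A/d = 5.60 × 8.85×10⁻¹² × 5.30×10⁻⁴ / 2.22×10⁻⁵ = 1.18×10⁻⁹ F.
Q = CV = 1.18×10⁻⁹ × 1.62 = 1.92×10⁻⁹ C.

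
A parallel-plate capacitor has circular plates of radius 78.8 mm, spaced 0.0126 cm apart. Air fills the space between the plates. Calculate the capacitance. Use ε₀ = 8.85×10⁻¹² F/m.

A = π(78.8 mm)² = 1.95×10⁻² m².
C = ε₀A/d = 8.85×10⁻¹² × 1.95×10⁻² / 1.26×10⁻⁴ = 1.37×10⁻⁹ F.

C ≈ 1.37 nF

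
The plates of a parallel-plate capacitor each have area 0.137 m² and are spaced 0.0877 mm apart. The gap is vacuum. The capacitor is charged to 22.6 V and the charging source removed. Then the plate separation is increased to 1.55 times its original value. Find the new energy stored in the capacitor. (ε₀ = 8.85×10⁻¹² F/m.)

5.47 μJ

Initially C₁ = ε₀A/d = 8.85×10⁻¹² × 0.137 / 8.77×10⁻⁵ = 1.38×10⁻⁸ F.
U₁ = 3.53×10⁻⁶ J.
Isolated ⇒ Q is held fixed. C₂ = 0.645 C₁ and U = Q²/(2C), so U₂/U₁ = C₁/C₂ = 1.55.
U₂ = 1.55 × 3.53×10⁻⁶ = 5.47×10⁻⁶ J.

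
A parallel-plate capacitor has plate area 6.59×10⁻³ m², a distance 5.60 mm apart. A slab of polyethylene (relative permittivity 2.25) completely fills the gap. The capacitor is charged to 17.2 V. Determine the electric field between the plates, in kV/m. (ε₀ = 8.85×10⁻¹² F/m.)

3.07 kV/m

E = V/d = 17.2 / 5.60×10⁻³ = 3.07×10³ V/m.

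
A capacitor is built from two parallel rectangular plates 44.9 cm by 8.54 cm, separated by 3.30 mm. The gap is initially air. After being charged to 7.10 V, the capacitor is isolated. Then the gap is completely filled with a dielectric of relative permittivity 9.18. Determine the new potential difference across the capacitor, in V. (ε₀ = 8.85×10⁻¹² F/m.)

0.773 V

A = 44.9 × 8.54 cm² = 3.83×10⁻² m².
Initially C₁ = ε₀A/d = 8.85×10⁻¹² × 3.83×10⁻² / 3.30×10⁻³ = 1.03×10⁻¹⁰ F.
V₁ = 7.10 V.
Isolated ⇒ Q is held fixed. C₂ = 9.18 C₁ and V = Q/C, so V₂/V₁ = C₁/C₂ = 0.109.
V₂ = 0.109 × 7.10 = 0.773 V.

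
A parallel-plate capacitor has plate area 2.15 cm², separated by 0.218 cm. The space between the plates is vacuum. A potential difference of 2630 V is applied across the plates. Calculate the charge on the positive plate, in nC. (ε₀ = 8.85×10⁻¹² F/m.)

Q ≈ 2.30 nC

A = 2.15 cm² = 2.15×10⁻⁴ m².
C = ε₀A/d = 8.85×10⁻¹² × 2.15×10⁻⁴ / 2.18×10⁻³ = 8.73×10⁻¹³ F.
Q = CV = 8.73×10⁻¹³ × 2630 = 2.30×10⁻⁹ C.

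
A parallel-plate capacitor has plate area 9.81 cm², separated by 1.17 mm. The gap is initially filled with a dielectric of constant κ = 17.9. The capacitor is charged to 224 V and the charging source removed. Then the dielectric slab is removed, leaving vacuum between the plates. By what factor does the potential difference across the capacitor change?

Isolated ⇒ Q is held fixed.
C₂ = 0.0559 C₁ and V = Q/C, so V₂/V₁ = C₁/C₂ = 17.9.

17.9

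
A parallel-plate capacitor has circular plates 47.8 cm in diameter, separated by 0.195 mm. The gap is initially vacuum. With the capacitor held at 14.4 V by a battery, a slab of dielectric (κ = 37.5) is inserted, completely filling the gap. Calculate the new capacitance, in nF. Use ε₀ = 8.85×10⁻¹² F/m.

A = π(47.8/2 cm)² = 0.179 m².
Initially C₁ = ε₀A/d = 8.85×10⁻¹² × 0.179 / 1.95×10⁻⁴ = 8.14×10⁻⁹ F.
C = κε₀A/d scales with κ, so C₂/C₁ = κ = 37.5.
C₂ = 37.5 × 8.14×10⁻⁹ = 3.05×10⁻⁷ F.

C ≈ 305 nF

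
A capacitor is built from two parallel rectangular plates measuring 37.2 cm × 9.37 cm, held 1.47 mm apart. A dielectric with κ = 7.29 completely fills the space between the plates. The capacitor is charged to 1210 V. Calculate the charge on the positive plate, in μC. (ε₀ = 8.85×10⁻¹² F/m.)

A = 37.2 × 9.37 cm² = 3.49×10⁻² m².
C = κε₀A/d = 7.29 × 8.85×10⁻¹² × 3.49×10⁻² / 1.47×10⁻³ = 1.53×10⁻⁹ F.
Q = CV = 1.53×10⁻⁹ × 1210 = 1.85×10⁻⁶ C.

1.85 μC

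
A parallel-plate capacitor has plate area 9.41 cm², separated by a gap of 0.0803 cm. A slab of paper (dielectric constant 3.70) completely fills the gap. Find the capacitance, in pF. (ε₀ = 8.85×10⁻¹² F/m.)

38.4 pF

A = 9.41 cm² = 9.41×10⁻⁴ m².
C = κε₀A/d = 3.70 × 8.85×10⁻¹² × 9.41×10⁻⁴ / 8.03×10⁻⁴ = 3.84×10⁻¹¹ F.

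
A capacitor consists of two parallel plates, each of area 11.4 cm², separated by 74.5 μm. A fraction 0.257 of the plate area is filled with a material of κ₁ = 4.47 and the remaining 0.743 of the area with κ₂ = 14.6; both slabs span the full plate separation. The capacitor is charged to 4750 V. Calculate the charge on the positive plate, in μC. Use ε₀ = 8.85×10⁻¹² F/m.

7.72 μC

A = 11.4 cm² = 1.14×10⁻³ m².
Side-by-side slabs ⇒ two capacitors in parallel, each spanning the full gap.
C₁ = κ₁ε₀A₁/d = 4.47 × 8.85×10⁻¹² × 2.93×10⁻⁴ / 7.45×10⁻⁵ = 1.56×10⁻¹⁰ F.
C₂ = κ₂ε₀A₂/d = 14.6 × 8.85×10⁻¹² × 8.47×10⁻⁴ / 7.45×10⁻⁵ = 1.47×10⁻⁹ F.
C = C₁ + C₂ = 1.62×10⁻⁹ F.
Q = CV = 1.62×10⁻⁹ × 4750 = 7.72×10⁻⁶ C.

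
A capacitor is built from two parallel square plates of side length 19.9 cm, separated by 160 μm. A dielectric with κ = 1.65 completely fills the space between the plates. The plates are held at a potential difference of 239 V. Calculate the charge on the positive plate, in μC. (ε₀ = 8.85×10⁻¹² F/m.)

Q ≈ 0.864 μC

A = (19.9 cm)² = 3.96×10⁻² m².
C = κε₀A/d = 1.65 × 8.85×10⁻¹² × 3.96×10⁻² / 1.60×10⁻⁴ = 3.61×10⁻⁹ F.
Q = CV = 3.61×10⁻⁹ × 239 = 8.64×10⁻⁷ C.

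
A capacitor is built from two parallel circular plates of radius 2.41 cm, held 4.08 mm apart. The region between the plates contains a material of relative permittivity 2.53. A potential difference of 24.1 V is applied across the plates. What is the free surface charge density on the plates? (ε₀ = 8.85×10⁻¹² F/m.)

σ ≈ 132 nC/m²

A = π(2.41 cm)² = 1.82×10⁻³ m².
C = κε₀A/d = 2.53 × 8.85×10⁻¹² × 1.82×10⁻³ / 4.08×10⁻³ = 1.00×10⁻¹¹ F.
σ = Q/A = CV/A = 1.00×10⁻¹¹ × 24.1 / 1.82×10⁻³ = 1.32×10⁻⁷ C/m².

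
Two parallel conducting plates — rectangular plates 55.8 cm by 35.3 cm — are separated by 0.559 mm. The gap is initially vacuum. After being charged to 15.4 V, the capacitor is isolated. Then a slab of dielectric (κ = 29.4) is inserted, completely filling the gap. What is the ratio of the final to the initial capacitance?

29.4

C = κε₀A/d scales with κ, so C₂/C₁ = κ = 29.4.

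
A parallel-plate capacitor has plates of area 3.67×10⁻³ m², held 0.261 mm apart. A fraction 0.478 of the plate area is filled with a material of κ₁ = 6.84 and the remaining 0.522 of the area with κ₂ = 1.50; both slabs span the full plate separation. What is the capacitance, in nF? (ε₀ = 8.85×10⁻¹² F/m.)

Side-by-side slabs ⇒ two capacitors in parallel, each spanning the full gap.
C₁ = κ₁ε₀A₁/d = 6.84 × 8.85×10⁻¹² × 1.75×10⁻³ / 2.61×10⁻⁴ = 4.07×10⁻¹⁰ F.
C₂ = κ₂ε₀A₂/d = 1.50 × 8.85×10⁻¹² × 1.92×10⁻³ / 2.61×10⁻⁴ = 9.74×10⁻¹¹ F.
C = C₁ + C₂ = 5.04×10⁻¹⁰ F.

0.504 nF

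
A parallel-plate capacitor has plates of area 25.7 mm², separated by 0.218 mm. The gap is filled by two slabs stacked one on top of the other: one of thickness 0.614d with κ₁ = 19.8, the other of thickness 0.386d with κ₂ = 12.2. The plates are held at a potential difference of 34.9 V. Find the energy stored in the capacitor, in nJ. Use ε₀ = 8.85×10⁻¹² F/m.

A = 25.7 mm² = 2.57×10⁻⁵ m².
Stacked slabs ⇒ two capacitors in series, each with the full plate area.
C₁ = κ₁ε₀A/d₁ = 19.8 × 8.85×10⁻¹² × 2.57×10⁻⁵ / 1.34×10⁻⁴ = 3.36×10⁻¹¹ F.
C₂ = κ₂ε₀A/d₂ = 12.2 × 8.85×10⁻¹² × 2.57×10⁻⁵ / 8.41×10⁻⁵ = 3.30×10⁻¹¹ F.
C = (1/C₁ + 1/C₂)⁻¹ = 1.67×10⁻¹¹ F.
U = ½CV² = ½ × 1.67×10⁻¹¹ × (34.9)² = 1.01×10⁻⁸ J.

10.1 nJ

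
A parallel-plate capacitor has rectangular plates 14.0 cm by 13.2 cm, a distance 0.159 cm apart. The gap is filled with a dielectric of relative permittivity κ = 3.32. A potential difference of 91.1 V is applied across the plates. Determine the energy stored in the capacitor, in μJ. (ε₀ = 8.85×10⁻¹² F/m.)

A = 14.0 × 13.2 cm² = 1.85×10⁻² m².
C = κε₀A/d = 3.32 × 8.85×10⁻¹² × 1.85×10⁻² / 1.59×10⁻³ = 3.41×10⁻¹⁰ F.
U = ½CV² = ½ × 3.41×10⁻¹⁰ × (91.1)² = 1.42×10⁻⁶ J.

U ≈ 1.42 μJ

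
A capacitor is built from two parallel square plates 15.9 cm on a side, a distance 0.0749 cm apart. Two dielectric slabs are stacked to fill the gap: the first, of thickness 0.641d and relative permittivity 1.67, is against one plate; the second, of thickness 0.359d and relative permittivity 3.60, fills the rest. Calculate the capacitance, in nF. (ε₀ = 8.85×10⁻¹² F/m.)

C ≈ 0.618 nF

A = (15.9 cm)² = 2.53×10⁻² m².
Stacked slabs ⇒ two capacitors in series, each with the full plate area.
C₁ = κ₁ε₀A/d₁ = 1.67 × 8.85×10⁻¹² × 2.53×10⁻² / 4.80×10⁻⁴ = 7.78×10⁻¹⁰ F.
C₂ = κ₂ε₀A/d₂ = 3.60 × 8.85×10⁻¹² × 2.53×10⁻² / 2.69×10⁻⁴ = 3.00×10⁻⁹ F.
C = (1/C₁ + 1/C₂)⁻¹ = 6.18×10⁻¹⁰ F.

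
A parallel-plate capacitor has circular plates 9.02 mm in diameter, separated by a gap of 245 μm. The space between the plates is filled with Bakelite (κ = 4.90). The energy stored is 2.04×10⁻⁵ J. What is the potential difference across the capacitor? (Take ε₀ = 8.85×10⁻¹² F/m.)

1.90 kV

A = π(9.02/2 mm)² = 6.39×10⁻⁵ m².
C = κε₀A/d = 4.90 × 8.85×10⁻¹² × 6.39×10⁻⁵ / 2.45×10⁻⁴ = 1.13×10⁻¹¹ F.
V = √(2U/C) = √(2 × 2.04×10⁻⁵ / 1.13×10⁻¹¹) = 1.90×10³ V.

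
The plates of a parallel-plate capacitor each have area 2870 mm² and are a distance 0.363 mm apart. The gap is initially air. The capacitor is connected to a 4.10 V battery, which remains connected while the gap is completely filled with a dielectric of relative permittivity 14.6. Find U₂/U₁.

Battery connected ⇒ V is held fixed.
C₂ = 14.6 C₁ and U = ½CV², so U₂/U₁ = C₂/C₁ = 14.6.

U₂/U₁ ≈ 14.6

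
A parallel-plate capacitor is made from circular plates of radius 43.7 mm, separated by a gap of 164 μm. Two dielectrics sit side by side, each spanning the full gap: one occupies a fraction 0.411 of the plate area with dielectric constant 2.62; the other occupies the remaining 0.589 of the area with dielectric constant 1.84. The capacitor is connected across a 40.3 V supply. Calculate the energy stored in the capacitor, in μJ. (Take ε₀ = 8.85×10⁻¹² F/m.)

A = π(43.7 mm)² = 6.00×10⁻³ m².
Side-by-side slabs ⇒ two capacitors in parallel, each spanning the full gap.
C₁ = κ₁ε₀A₁/d = 2.62 × 8.85×10⁻¹² × 2.47×10⁻³ / 1.64×10⁻⁴ = 3.49×10⁻¹⁰ F.
C₂ = κ₂ε₀A₂/d = 1.84 × 8.85×10⁻¹² × 3.53×10⁻³ / 1.64×10⁻⁴ = 3.51×10⁻¹⁰ F.
C = C₁ + C₂ = 6.99×10⁻¹⁰ F.
U = ½CV² = ½ × 6.99×10⁻¹⁰ × (40.3)² = 5.68×10⁻⁷ J.

0.568 μJ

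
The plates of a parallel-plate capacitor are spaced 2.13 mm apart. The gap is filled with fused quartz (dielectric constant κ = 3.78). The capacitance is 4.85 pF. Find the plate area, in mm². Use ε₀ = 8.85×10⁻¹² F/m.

309 mm²

A = Cd/(κε₀) = 4.85×10⁻¹² × 2.13×10⁻³ / (3.78 × 8.85×10⁻¹²) = 3.09×10⁻⁴ m².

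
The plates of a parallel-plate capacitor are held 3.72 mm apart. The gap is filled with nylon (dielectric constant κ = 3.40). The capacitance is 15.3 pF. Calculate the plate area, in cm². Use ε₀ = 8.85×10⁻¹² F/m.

A ≈ 18.9 cm²

A = Cd/(κε₀) = 1.53×10⁻¹¹ × 3.72×10⁻³ / (3.40 × 8.85×10⁻¹²) = 1.89×10⁻³ m².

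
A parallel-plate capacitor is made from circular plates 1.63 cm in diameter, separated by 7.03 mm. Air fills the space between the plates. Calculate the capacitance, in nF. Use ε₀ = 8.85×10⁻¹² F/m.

A = π(1.63/2 cm)² = 2.09×10⁻⁴ m².
C = ε₀A/d = 8.85×10⁻¹² × 2.09×10⁻⁴ / 7.03×10⁻³ = 2.63×10⁻¹³ F.

C ≈ 2.63×10⁻⁴ nF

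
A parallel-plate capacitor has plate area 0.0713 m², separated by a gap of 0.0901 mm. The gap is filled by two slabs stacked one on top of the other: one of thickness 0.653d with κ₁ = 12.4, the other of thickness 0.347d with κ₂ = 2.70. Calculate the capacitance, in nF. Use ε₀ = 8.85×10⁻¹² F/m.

C ≈ 38.7 nF

Stacked slabs ⇒ two capacitors in series, each with the full plate area.
C₁ = κ₁ε₀A/d₁ = 12.4 × 8.85×10⁻¹² × 7.13×10⁻² / 5.88×10⁻⁵ = 1.33×10⁻⁷ F.
C₂ = κ₂ε₀A/d₂ = 2.70 × 8.85×10⁻¹² × 7.13×10⁻² / 3.13×10⁻⁵ = 5.45×10⁻⁸ F.
C = (1/C₁ + 1/C₂)⁻¹ = 3.87×10⁻⁸ F.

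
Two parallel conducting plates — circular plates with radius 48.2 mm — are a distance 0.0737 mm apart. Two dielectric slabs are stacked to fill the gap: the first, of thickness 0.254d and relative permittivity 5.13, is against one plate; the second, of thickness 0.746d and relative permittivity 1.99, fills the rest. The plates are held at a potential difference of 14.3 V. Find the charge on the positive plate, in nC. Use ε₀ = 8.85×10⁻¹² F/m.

Q ≈ 29.5 nC

A = π(48.2 mm)² = 7.30×10⁻³ m².
Stacked slabs ⇒ two capacitors in series, each with the full plate area.
C₁ = κ₁ε₀A/d₁ = 5.13 × 8.85×10⁻¹² × 7.30×10⁻³ / 1.87×10⁻⁵ = 1.77×10⁻⁸ F.
C₂ = κ₂ε₀A/d₂ = 1.99 × 8.85×10⁻¹² × 7.30×10⁻³ / 5.50×10⁻⁵ = 2.34×10⁻⁹ F.
C = (1/C₁ + 1/C₂)⁻¹ = 2.07×10⁻⁹ F.
Q = CV = 2.07×10⁻⁹ × 14.3 = 2.95×10⁻⁸ C.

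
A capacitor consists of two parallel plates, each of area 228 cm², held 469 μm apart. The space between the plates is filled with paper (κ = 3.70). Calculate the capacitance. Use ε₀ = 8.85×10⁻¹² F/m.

1.59 nF

A = 228 cm² = 2.28×10⁻² m².
C = κε₀A/d = 3.70 × 8.85×10⁻¹² × 2.28×10⁻² / 4.69×10⁻⁴ = 1.59×10⁻⁹ F.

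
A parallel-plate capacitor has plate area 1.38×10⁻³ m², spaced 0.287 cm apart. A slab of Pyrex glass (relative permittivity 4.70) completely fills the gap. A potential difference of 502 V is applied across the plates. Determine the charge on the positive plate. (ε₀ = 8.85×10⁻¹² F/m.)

Q ≈ 10.0 nC

C = κε₀A/d = 4.70 × 8.85×10⁻¹² × 1.38×10⁻³ / 2.87×10⁻³ = 2.00×10⁻¹¹ F.
Q = CV = 2.00×10⁻¹¹ × 502 = 1.00×10⁻⁸ C.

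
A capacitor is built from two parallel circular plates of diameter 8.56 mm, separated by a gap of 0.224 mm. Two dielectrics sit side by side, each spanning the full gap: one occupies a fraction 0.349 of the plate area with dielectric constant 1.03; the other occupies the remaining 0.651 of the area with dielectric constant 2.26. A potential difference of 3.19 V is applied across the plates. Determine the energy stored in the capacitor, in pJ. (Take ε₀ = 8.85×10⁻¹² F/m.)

21.2 pJ

A = π(8.56/2 mm)² = 5.75×10⁻⁵ m².
Side-by-side slabs ⇒ two capacitors in parallel, each spanning the full gap.
C₁ = κ₁ε₀A₁/d = 1.03 × 8.85×10⁻¹² × 2.01×10⁻⁵ / 2.24×10⁻⁴ = 8.17×10⁻¹³ F.
C₂ = κ₂ε₀A₂/d = 2.26 × 8.85×10⁻¹² × 3.75×10⁻⁵ / 2.24×10⁻⁴ = 3.35×10⁻¹² F.
C = C₁ + C₂ = 4.16×10⁻¹² F.
U = ½CV² = ½ × 4.16×10⁻¹² × (3.19)² = 2.12×10⁻¹¹ J.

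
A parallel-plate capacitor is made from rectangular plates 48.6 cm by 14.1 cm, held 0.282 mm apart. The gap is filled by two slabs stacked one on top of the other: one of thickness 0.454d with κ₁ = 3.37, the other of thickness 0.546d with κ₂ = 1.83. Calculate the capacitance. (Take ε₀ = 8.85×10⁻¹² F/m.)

A = 48.6 × 14.1 cm² = 6.85×10⁻² m².
Stacked slabs ⇒ two capacitors in series, each with the full plate area.
C₁ = κ₁ε₀A/d₁ = 3.37 × 8.85×10⁻¹² × 6.85×10⁻² / 1.28×10⁻⁴ = 1.60×10⁻⁸ F.
C₂ = κ₂ε₀A/d₂ = 1.83 × 8.85×10⁻¹² × 6.85×10⁻² / 1.54×10⁻⁴ = 7.21×10⁻⁹ F.
C = (1/C₁ + 1/C₂)⁻¹ = 4.97×10⁻⁹ F.

C ≈ 4.97 nF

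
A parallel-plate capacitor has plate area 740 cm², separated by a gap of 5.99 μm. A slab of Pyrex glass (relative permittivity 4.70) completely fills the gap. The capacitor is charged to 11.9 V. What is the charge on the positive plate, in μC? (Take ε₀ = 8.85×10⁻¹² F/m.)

A = 740 cm² = 7.40×10⁻² m².
C = κε₀A/d = 4.70 × 8.85×10⁻¹² × 7.40×10⁻² / 5.99×10⁻⁶ = 5.14×10⁻⁷ F.
Q = CV = 5.14×10⁻⁷ × 11.9 = 6.11×10⁻⁶ C.

6.11 μC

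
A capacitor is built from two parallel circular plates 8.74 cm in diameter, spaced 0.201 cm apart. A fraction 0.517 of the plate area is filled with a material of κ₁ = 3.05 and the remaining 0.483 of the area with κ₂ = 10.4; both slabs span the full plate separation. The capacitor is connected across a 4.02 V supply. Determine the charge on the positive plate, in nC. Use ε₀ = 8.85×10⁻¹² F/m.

0.701 nC

A = π(8.74/2 cm)² = 6.00×10⁻³ m².
Side-by-side slabs ⇒ two capacitors in parallel, each spanning the full gap.
C₁ = κ₁ε₀A₁/d = 3.05 × 8.85×10⁻¹² × 3.10×10⁻³ / 2.01×10⁻³ = 4.17×10⁻¹¹ F.
C₂ = κ₂ε₀A₂/d = 10.4 × 8.85×10⁻¹² × 2.90×10⁻³ / 2.01×10⁻³ = 1.33×10⁻¹⁰ F.
C = C₁ + C₂ = 1.74×10⁻¹⁰ F.
Q = CV = 1.74×10⁻¹⁰ × 4.02 = 7.01×10⁻¹⁰ C.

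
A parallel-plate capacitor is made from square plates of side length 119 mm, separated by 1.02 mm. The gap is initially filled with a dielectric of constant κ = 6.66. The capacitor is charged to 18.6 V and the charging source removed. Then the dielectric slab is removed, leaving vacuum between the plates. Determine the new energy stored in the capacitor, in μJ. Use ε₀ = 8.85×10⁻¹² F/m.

0.943 μJ

A = (119 mm)² = 1.42×10⁻² m².
Initially C₁ = κε₀A/d = 6.66 × 8.85×10⁻¹² × 1.42×10⁻² / 1.02×10⁻³ = 8.18×10⁻¹⁰ F.
U₁ = 1.42×10⁻⁷ J.
Isolated ⇒ Q is held fixed. C₂ = 0.150 C₁ and U = Q²/(2C), so U₂/U₁ = C₁/C₂ = 6.66.
U₂ = 6.66 × 1.42×10⁻⁷ = 9.43×10⁻⁷ J.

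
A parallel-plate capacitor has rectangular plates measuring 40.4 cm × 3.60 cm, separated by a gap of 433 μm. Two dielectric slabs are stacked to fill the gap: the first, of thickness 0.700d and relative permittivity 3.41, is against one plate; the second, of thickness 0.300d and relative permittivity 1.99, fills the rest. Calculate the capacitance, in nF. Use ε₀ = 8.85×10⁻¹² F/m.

0.835 nF

A = 40.4 × 3.60 cm² = 1.45×10⁻² m².
Stacked slabs ⇒ two capacitors in series, each with the full plate area.
C₁ = κ₁ε₀A/d₁ = 3.41 × 8.85×10⁻¹² × 1.45×10⁻² / 3.03×10⁻⁴ = 1.45×10⁻⁹ F.
C₂ = κ₂ε₀A/d₂ = 1.99 × 8.85×10⁻¹² × 1.45×10⁻² / 1.30×10⁻⁴ = 1.97×10⁻⁹ F.
C = (1/C₁ + 1/C₂)⁻¹ = 8.35×10⁻¹⁰ F.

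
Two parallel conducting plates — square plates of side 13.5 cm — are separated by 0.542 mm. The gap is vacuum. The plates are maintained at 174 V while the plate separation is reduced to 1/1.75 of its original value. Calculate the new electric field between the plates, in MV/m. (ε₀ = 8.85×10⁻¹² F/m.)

A = (13.5 cm)² = 1.82×10⁻² m².
Initially C₁ = ε₀A/d = 8.85×10⁻¹² × 1.82×10⁻² / 5.42×10⁻⁴ = 2.98×10⁻¹⁰ F.
E₁ = 3.21×10⁵ V/m.
Battery connected ⇒ V is held fixed. E = V/d, so E₂/E₁ = d₁/d₂ = 1.75.
E₂ = 1.75 × 3.21×10⁵ = 5.62×10⁵ V/m.

E ≈ 0.562 MV/m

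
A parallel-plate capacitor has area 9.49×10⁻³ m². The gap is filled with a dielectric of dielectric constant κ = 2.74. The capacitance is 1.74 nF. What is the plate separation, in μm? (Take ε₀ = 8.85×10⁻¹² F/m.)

132 μm

d = κε₀A/C = 2.74 × 8.85×10⁻¹² × 9.49×10⁻³ / 1.74×10⁻⁹ = 1.32×10⁻⁴ m.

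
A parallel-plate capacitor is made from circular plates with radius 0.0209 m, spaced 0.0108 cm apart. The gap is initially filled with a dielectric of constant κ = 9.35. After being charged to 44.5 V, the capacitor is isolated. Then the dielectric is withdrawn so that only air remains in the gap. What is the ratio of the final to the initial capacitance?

C = κε₀A/d scales with κ, so C₂/C₁ = 1/κ = 1/9.35 = 0.107.

0.107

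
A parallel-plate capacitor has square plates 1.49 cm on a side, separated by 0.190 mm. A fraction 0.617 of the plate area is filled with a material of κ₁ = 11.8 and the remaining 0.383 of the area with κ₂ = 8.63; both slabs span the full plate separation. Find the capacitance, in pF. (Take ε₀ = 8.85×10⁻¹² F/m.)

A = (1.49 cm)² = 2.22×10⁻⁴ m².
Side-by-side slabs ⇒ two capacitors in parallel, each spanning the full gap.
C₁ = κ₁ε₀A₁/d = 11.8 × 8.85×10⁻¹² × 1.37×10⁻⁴ / 1.90×10⁻⁴ = 7.53×10⁻¹¹ F.
C₂ = κ₂ε₀A₂/d = 8.63 × 8.85×10⁻¹² × 8.50×10⁻⁵ / 1.90×10⁻⁴ = 3.42×10⁻¹¹ F.
C = C₁ + C₂ = 1.09×10⁻¹⁰ F.

109 pF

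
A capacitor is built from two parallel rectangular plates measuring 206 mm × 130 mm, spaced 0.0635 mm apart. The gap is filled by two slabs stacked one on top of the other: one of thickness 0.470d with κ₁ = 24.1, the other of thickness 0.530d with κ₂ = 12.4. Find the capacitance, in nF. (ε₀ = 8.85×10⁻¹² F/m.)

C ≈ 60.0 nF

A = 206 × 130 mm² = 2.68×10⁻² m².
Stacked slabs ⇒ two capacitors in series, each with the full plate area.
C₁ = κ₁ε₀A/d₁ = 24.1 × 8.85×10⁻¹² × 2.68×10⁻² / 2.98×10⁻⁵ = 1.91×10⁻⁷ F.
C₂ = κ₂ε₀A/d₂ = 12.4 × 8.85×10⁻¹² × 2.68×10⁻² / 3.37×10⁻⁵ = 8.73×10⁻⁸ F.
C = (1/C₁ + 1/C₂)⁻¹ = 6.00×10⁻⁸ F.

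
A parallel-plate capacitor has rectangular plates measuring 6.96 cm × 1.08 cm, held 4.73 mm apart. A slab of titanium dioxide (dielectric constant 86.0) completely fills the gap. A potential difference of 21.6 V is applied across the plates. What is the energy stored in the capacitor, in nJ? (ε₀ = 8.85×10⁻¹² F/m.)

U ≈ 28.2 nJ

A = 6.96 × 1.08 cm² = 7.52×10⁻⁴ m².
C = κε₀A/d = 86.0 × 8.85×10⁻¹² × 7.52×10⁻⁴ / 4.73×10⁻³ = 1.21×10⁻¹⁰ F.
U = ½CV² = ½ × 1.21×10⁻¹⁰ × (21.6)² = 2.82×10⁻⁸ J.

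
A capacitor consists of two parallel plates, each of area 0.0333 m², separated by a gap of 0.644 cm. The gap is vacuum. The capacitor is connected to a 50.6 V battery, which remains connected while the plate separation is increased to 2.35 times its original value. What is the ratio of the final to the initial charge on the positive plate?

Battery connected ⇒ V is held fixed.
C₂ = 0.426 C₁ and Q = CV, so Q₂/Q₁ = C₂/C₁ = 0.426.

0.426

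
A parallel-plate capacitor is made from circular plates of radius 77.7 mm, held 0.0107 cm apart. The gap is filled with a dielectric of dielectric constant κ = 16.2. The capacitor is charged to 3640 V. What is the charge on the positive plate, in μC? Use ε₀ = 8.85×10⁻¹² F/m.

A = π(77.7 mm)² = 1.90×10⁻² m².
C = κε₀A/d = 16.2 × 8.85×10⁻¹² × 1.90×10⁻² / 1.07×10⁻⁴ = 2.54×10⁻⁸ F.
Q = CV = 2.54×10⁻⁸ × 3640 = 9.25×10⁻⁵ C.

92.5 μC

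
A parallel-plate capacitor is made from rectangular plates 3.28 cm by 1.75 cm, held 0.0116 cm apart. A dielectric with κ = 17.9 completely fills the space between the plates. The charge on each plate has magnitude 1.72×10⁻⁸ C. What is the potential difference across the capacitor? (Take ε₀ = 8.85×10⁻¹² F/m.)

A = 3.28 × 1.75 cm² = 5.74×10⁻⁴ m².
C = κε₀A/d = 17.9 × 8.85×10⁻¹² × 5.74×10⁻⁴ / 1.16×10⁻⁴ = 7.84×10⁻¹⁰ F.
V = Q/C = 1.72×10⁻⁸ / 7.84×10⁻¹⁰ = 21.9 V.

V ≈ 21.9 V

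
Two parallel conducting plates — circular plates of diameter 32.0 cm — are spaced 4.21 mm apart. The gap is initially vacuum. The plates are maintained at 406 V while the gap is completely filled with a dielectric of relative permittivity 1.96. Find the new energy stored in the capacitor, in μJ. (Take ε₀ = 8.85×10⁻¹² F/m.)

A = π(32.0/2 cm)² = 8.04×10⁻² m².
Initially C₁ = ε₀A/d = 8.85×10⁻¹² × 8.04×10⁻² / 4.21×10⁻³ = 1.69×10⁻¹⁰ F.
U₁ = 1.39×10⁻⁵ J.
Battery connected ⇒ V is held fixed. C₂ = 1.96 C₁ and U = ½CV², so U₂/U₁ = C₂/C₁ = 1.96.
U₂ = 1.96 × 1.39×10⁻⁵ = 2.73×10⁻⁵ J.

U ≈ 27.3 μJ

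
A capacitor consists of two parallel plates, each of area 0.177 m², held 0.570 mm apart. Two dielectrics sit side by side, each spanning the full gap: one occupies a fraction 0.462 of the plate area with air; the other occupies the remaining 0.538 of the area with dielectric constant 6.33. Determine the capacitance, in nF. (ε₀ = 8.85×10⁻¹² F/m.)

C ≈ 10.6 nF

Side-by-side slabs ⇒ two capacitors in parallel, each spanning the full gap.
C₁ = κ₁ε₀A₁/d = 1.00 × 8.85×10⁻¹² × 8.18×10⁻² / 5.70×10⁻⁴ = 1.27×10⁻⁹ F.
C₂ = κ₂ε₀A₂/d = 6.33 × 8.85×10⁻¹² × 9.52×10⁻² / 5.70×10⁻⁴ = 9.36×10⁻⁹ F.
C = C₁ + C₂ = 1.06×10⁻⁸ F.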